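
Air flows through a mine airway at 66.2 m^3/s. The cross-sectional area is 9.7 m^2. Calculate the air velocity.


6.8247 m/s

Velocity = flow rate / cross-sectional area
= 66.2 / 9.7
= 6.8247 m/s


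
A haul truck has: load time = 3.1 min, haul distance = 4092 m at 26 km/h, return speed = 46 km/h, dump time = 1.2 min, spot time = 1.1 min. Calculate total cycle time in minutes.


Convert haul speed to m/min: 26 * 1000/60 = 433.3333333 m/min
Haul time = 4092 / 433.3333333 = 9.443076923 min
Convert return speed to m/min: 46 * 1000/60 = 766.6666667 m/min
Return time = 4092 / 766.6666667 = 5.337391304 min
Total cycle time:
= 3.1 + 9.443076923 + 1.2 + 5.337391304 + 1.1
= 20.1805 min

20.1805 min


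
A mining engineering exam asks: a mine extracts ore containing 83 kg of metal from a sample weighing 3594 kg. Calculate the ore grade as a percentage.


Ore grade = (metal mass / ore mass) * 100
= (83 / 3594) * 100
= 0.02309404563 * 100
= 2.3094%

2.3094%


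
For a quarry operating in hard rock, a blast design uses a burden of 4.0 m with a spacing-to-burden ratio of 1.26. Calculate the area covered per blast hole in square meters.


First, find the spacing:
Spacing = burden * ratio = 4.0 * 1.26
= 5.04 m
Then, calculate the area:
Area = burden * spacing = 4.0 * 5.04
= 20.16 m^2

20.16 m^2


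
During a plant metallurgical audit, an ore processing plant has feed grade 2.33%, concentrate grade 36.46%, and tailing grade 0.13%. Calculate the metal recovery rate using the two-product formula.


Using the two-product formula:
R = 100 * c * (f - t) / (f * (c - t))
Numerator = 100 * 36.46 * (2.33 - 0.13)
= 100 * 36.46 * 2.2
= 8021.2
Denominator = 2.33 * (36.46 - 0.13)
= 2.33 * 36.33
= 84.6489
R = 8021.2 / 84.6489
= 94.7585%

94.7585%


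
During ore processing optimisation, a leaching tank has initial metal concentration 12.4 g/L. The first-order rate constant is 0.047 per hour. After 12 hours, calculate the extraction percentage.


43.1071%

Compute the exponent:
-k * t = -0.047 * 12 = -0.564
Remaining concentration:
C = 12.4 * exp(-0.564)
= 12.4 * 0.5689287912
= 7.054717011 g/L
Extracted = 12.4 - 7.054717011 = 5.345282989 g/L
Extraction % = 5.345282989 / 12.4 * 100
= 43.1071%


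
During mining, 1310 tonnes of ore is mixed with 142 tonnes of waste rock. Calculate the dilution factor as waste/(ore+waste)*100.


9.7796%

Total material = ore + waste
= 1310 + 142 = 1452 tonnes
Dilution = waste / total * 100
= 142 / 1452 * 100
= 0.09779614325 * 100
= 9.7796%


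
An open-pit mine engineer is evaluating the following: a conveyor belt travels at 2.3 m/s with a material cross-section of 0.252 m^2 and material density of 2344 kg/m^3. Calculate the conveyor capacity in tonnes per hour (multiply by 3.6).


Volumetric flow = speed * area
= 2.3 * 0.252 = 0.5796 m^3/s
Mass flow = volumetric * density
= 0.5796 * 2344 = 1358.5824 kg/s
Convert to t/h: multiply by 3.6
Capacity = 1358.5824 * 3.6
= 4890.8966 t/h

4890.8966 t/h


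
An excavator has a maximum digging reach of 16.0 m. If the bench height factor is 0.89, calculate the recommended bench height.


Bench height = reach * factor
= 16.0 * 0.89
= 14.24 m

14.24 m


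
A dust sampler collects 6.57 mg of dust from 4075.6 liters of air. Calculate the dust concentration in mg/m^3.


Convert liters to m^3: 1 m^3 = 1000 L
Concentration = mass / volume * 1000
= 6.57 / 4075.6 * 1000
= 0.001612032584 * 1000
= 1.612 mg/m^3

1.612 mg/m^3


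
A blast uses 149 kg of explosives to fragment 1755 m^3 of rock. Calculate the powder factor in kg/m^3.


0.0849 kg/m^3

Powder factor = explosive mass / rock volume
= 149 / 1755
= 0.0849 kg/m^3


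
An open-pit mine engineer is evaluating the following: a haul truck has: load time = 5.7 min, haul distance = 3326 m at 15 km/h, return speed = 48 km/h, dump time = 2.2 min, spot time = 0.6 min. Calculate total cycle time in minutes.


25.9615 min

Convert haul speed to m/min: 15 * 1000/60 = 250 m/min
Haul time = 3326 / 250 = 13.304 min
Convert return speed to m/min: 48 * 1000/60 = 800 m/min
Return time = 3326 / 800 = 4.1575 min
Total cycle time:
= 5.7 + 13.304 + 2.2 + 4.1575 + 0.6
= 25.9615 min


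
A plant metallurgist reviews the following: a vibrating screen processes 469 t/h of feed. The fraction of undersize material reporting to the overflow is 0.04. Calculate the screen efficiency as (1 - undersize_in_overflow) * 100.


96.0%

Screen efficiency = (1 - fraction of undersize in overflow) * 100
= (1 - 0.04) * 100
= 0.96 * 100
= 96.0%


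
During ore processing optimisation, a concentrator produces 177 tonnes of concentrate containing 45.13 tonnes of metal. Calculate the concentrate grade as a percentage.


25.4972%

Grade = (metal in concentrate / concentrate mass) * 100
= (45.13 / 177) * 100
= 0.2549717514 * 100
= 25.4972%


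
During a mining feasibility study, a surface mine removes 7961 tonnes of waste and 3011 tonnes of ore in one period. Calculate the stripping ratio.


Stripping ratio = waste tonnage / ore tonnage
= 7961 / 3011
= 2.644

2.644


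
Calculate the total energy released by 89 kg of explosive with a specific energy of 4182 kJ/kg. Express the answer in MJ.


372.198 MJ

Energy = mass * specific_energy / 1000
= 89 * 4182 / 1000
= 372198 / 1000
= 372.198 MJ


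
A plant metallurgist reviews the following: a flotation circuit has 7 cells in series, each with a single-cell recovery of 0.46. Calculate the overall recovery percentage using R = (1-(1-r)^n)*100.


Complement of single-cell recovery:
1 - r = 1 - 0.46 = 0.54
Raise to power n:
(1 - r)^7 = 0.54^7 = 0.0133892521
Overall recovery:
R = (1 - 0.0133892521) * 100
= 98.6611%

98.6611%


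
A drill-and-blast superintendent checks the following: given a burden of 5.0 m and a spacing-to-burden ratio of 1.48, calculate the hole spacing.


Spacing = burden * ratio
= 5.0 * 1.48
= 7.4 m

7.4 m


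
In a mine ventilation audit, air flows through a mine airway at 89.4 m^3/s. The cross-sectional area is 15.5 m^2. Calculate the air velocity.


5.7677 m/s

Velocity = flow rate / cross-sectional area
= 89.4 / 15.5
= 5.7677 m/s


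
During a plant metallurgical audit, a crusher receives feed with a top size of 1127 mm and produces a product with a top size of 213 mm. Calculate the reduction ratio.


5.2911

Reduction ratio = feed size / product size
= 1127 / 213
= 5.2911


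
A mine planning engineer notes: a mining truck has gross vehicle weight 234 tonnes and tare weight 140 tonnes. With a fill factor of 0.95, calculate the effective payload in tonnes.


89.3 tonnes

Maximum payload = gross - tare
= 234 - 140 = 94 tonnes
Effective payload = max payload * fill factor
= 94 * 0.95
= 89.3 tonnes


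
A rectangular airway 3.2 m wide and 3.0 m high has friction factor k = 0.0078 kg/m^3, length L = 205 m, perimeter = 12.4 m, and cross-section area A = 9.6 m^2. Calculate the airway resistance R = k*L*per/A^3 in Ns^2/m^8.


0.0224 Ns^2/m^8

Compute the numerator:
k * L * per = 0.0078 * 205 * 12.4
= 19.8276
Compute the denominator:
A^3 = 9.6^3 = 884.736
Resistance:
R = 19.8276 / 884.736
= 0.0224 Ns^2/m^8


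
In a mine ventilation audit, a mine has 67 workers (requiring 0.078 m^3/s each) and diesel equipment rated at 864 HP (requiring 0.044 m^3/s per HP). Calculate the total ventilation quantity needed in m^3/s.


43.242 m^3/s

Airflow for workers:
Q_people = 67 * 0.078 = 5.226 m^3/s
Airflow for diesel equipment:
Q_diesel = 864 * 0.044 = 38.016 m^3/s
Total ventilation:
Q_total = 5.226 + 38.016
= 43.242 m^3/s


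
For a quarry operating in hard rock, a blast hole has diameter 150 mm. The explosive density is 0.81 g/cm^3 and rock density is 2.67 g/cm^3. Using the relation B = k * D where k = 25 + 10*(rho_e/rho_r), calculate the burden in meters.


4.2051 m

First, compute k:
rho_e / rho_r = 0.81 / 2.67 = 0.3033707865
k = 25 + 10 * 0.3033707865 = 28.03370787
Then, compute burden:
B = k * D / 1000 = 28.03370787 * 150 / 1000
= 4205.05618 / 1000
= 4.2051 m


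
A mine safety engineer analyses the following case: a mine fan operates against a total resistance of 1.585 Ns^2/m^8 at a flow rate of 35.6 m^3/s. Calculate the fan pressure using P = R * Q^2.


2008.7656 Pa

Compute Q^2:
Q^2 = 35.6^2 = 1267.36
Compute pressure:
P = R * Q^2 = 1.585 * 1267.36
= 2008.7656 Pa


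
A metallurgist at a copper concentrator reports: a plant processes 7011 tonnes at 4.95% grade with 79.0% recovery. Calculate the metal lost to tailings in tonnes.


Total metal in feed:
= 7011 * 4.95 / 100 = 347.0445 tonnes
Metal recovered:
= 347.0445 * 79.0 / 100 = 274.165155 tonnes
Metal lost to tailings:
= 347.0445 - 274.165155
= 72.8793 tonnes

72.8793 tonnes


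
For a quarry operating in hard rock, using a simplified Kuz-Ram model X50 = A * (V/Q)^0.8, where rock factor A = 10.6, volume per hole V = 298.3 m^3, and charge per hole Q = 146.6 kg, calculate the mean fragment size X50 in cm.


18.712 cm

Compute V/Q:
V/Q = 298.3 / 146.6 = 2.03478854
Raise to the power 0.8:
(V/Q)^0.8 = 2.03478854^0.8 = 1.765287421
Multiply by A:
X50 = 10.6 * 1.765287421
= 18.712 cm


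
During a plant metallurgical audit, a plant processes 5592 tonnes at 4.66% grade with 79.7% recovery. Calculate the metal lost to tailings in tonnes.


Total metal in feed:
= 5592 * 4.66 / 100 = 260.5872 tonnes
Metal recovered:
= 260.5872 * 79.7 / 100 = 207.6879984 tonnes
Metal lost to tailings:
= 260.5872 - 207.6879984
= 52.8992 tonnes

52.8992 tonnes


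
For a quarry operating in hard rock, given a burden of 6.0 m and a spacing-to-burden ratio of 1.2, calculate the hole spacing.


Spacing = burden * ratio
= 6.0 * 1.2
= 7.2 m

7.2 m


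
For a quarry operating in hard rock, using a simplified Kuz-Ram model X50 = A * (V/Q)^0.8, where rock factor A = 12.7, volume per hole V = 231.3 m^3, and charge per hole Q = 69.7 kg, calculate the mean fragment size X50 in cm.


Compute V/Q:
V/Q = 231.3 / 69.7 = 3.318507891
Raise to the power 0.8:
(V/Q)^0.8 = 3.318507891^0.8 = 2.610683857
Multiply by A:
X50 = 12.7 * 2.610683857
= 33.1557 cm

33.1557 cm


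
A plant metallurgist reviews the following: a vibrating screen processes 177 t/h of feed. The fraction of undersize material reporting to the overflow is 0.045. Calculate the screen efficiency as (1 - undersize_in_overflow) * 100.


Screen efficiency = (1 - fraction of undersize in overflow) * 100
= (1 - 0.045) * 100
= 0.955 * 100
= 95.5%

95.5%


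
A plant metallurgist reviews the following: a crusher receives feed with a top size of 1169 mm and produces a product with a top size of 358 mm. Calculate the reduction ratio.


3.2654

Reduction ratio = feed size / product size
= 1169 / 358
= 3.2654


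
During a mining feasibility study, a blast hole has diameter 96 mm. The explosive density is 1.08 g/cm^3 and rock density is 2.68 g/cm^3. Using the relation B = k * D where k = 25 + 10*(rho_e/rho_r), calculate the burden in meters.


2.7869 m

First, compute k:
rho_e / rho_r = 1.08 / 2.68 = 0.4029850746
k = 25 + 10 * 0.4029850746 = 29.02985075
Then, compute burden:
B = k * D / 1000 = 29.02985075 * 96 / 1000
= 2786.865672 / 1000
= 2.7869 m


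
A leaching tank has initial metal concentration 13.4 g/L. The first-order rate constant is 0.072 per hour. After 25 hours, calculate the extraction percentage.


83.4701%

Compute the exponent:
-k * t = -0.072 * 25 = -1.8
Remaining concentration:
C = 13.4 * exp(-1.8)
= 13.4 * 0.1652988882
= 2.215005102 g/L
Extracted = 13.4 - 2.215005102 = 11.1849949 g/L
Extraction % = 11.1849949 / 13.4 * 100
= 83.4701%


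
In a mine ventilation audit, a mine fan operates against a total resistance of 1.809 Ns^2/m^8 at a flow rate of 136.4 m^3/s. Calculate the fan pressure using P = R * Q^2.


33656.3726 Pa

Compute Q^2:
Q^2 = 136.4^2 = 18604.96
Compute pressure:
P = R * Q^2 = 1.809 * 18604.96
= 33656.3726 Pa


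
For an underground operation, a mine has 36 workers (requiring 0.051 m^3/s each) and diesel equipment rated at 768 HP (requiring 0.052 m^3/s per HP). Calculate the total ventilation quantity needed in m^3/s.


41.772 m^3/s

Airflow for workers:
Q_people = 36 * 0.051 = 1.836 m^3/s
Airflow for diesel equipment:
Q_diesel = 768 * 0.052 = 39.936 m^3/s
Total ventilation:
Q_total = 1.836 + 39.936
= 41.772 m^3/s


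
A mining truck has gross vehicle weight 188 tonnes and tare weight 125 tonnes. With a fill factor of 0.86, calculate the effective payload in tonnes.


Maximum payload = gross - tare
= 188 - 125 = 63 tonnes
Effective payload = max payload * fill factor
= 63 * 0.86
= 54.18 tonnes

54.18 tonnes


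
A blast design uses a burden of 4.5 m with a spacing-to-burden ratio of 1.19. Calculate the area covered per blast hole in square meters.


24.0975 m^2

First, find the spacing:
Spacing = burden * ratio = 4.5 * 1.19
= 5.355 m
Then, calculate the area:
Area = burden * spacing = 4.5 * 5.355
= 24.0975 m^2


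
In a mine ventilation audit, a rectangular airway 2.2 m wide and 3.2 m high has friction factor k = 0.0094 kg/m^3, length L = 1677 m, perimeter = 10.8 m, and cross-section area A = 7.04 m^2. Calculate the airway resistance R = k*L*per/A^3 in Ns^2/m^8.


Compute the numerator:
k * L * per = 0.0094 * 1677 * 10.8
= 170.24904
Compute the denominator:
A^3 = 7.04^3 = 348.913664
Resistance:
R = 170.24904 / 348.913664
= 0.4879 Ns^2/m^8

0.4879 Ns^2/m^8


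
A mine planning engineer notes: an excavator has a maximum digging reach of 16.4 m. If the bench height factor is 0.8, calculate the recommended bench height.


13.12 m

Bench height = reach * factor
= 16.4 * 0.8
= 13.12 m


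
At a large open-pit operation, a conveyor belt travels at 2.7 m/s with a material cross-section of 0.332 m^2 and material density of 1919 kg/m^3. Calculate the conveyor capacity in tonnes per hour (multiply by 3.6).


6192.6898 t/h

Volumetric flow = speed * area
= 2.7 * 0.332 = 0.8964 m^3/s
Mass flow = volumetric * density
= 0.8964 * 1919 = 1720.1916 kg/s
Convert to t/h: multiply by 3.6
Capacity = 1720.1916 * 3.6
= 6192.6898 t/h


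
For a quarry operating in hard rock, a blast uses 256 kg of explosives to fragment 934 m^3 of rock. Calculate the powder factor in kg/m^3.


0.2741 kg/m^3

Powder factor = explosive mass / rock volume
= 256 / 934
= 0.2741 kg/m^3


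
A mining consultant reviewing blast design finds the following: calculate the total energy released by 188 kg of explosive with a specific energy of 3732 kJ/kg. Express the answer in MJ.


Energy = mass * specific_energy / 1000
= 188 * 3732 / 1000
= 701616 / 1000
= 701.616 MJ

701.616 MJ


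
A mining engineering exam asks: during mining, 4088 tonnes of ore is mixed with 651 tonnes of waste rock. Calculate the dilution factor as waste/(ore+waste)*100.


13.7371%

Total material = ore + waste
= 4088 + 651 = 4739 tonnes
Dilution = waste / total * 100
= 651 / 4739 * 100
= 0.1373707533 * 100
= 13.7371%


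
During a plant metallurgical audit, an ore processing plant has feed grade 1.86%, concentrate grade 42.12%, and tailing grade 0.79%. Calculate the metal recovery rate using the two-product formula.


58.6265%

Using the two-product formula:
R = 100 * c * (f - t) / (f * (c - t))
Numerator = 100 * 42.12 * (1.86 - 0.79)
= 100 * 42.12 * 1.07
= 4506.84
Denominator = 1.86 * (42.12 - 0.79)
= 1.86 * 41.33
= 76.8738
R = 4506.84 / 76.8738
= 58.6265%


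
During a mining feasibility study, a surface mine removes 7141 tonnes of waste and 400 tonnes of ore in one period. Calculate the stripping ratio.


Stripping ratio = waste tonnage / ore tonnage
= 7141 / 400
= 17.8525

17.8525


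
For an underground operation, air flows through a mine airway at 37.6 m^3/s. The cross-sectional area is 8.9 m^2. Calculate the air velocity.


4.2247 m/s

Velocity = flow rate / cross-sectional area
= 37.6 / 8.9
= 4.2247 m/s


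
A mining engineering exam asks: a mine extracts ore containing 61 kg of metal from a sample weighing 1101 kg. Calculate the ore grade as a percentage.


5.5404%

Ore grade = (metal mass / ore mass) * 100
= (61 / 1101) * 100
= 0.05540417802 * 100
= 5.5404%


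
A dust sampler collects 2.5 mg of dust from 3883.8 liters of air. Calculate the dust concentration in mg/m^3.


0.6437 mg/m^3

Convert liters to m^3: 1 m^3 = 1000 L
Concentration = mass / volume * 1000
= 2.5 / 3883.8 * 1000
= 0.0006436994696 * 1000
= 0.6437 mg/m^3


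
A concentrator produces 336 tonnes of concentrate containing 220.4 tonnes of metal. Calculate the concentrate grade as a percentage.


65.5952%

Grade = (metal in concentrate / concentrate mass) * 100
= (220.4 / 336) * 100
= 0.655952381 * 100
= 65.5952%


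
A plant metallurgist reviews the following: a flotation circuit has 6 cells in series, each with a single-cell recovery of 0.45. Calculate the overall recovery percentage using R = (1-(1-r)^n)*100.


Complement of single-cell recovery:
1 - r = 1 - 0.45 = 0.55
Raise to power n:
(1 - r)^6 = 0.55^6 = 0.02768064063
Overall recovery:
R = (1 - 0.02768064063) * 100
= 97.2319%

97.2319%


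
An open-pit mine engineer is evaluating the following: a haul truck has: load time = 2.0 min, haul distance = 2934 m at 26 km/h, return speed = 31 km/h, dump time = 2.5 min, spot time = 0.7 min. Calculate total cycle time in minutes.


Convert haul speed to m/min: 26 * 1000/60 = 433.3333333 m/min
Haul time = 2934 / 433.3333333 = 6.770769231 min
Convert return speed to m/min: 31 * 1000/60 = 516.6666667 m/min
Return time = 2934 / 516.6666667 = 5.678709677 min
Total cycle time:
= 2.0 + 6.770769231 + 2.5 + 5.678709677 + 0.7
= 17.6495 min

17.6495 min


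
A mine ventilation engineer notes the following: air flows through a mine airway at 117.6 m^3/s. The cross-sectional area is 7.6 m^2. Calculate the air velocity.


Velocity = flow rate / cross-sectional area
= 117.6 / 7.6
= 15.4737 m/s

15.4737 m/s


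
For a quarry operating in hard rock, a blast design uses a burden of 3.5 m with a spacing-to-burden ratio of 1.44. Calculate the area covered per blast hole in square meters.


17.64 m^2

First, find the spacing:
Spacing = burden * ratio = 3.5 * 1.44
= 5.04 m
Then, calculate the area:
Area = burden * spacing = 3.5 * 5.04
= 17.64 m^2


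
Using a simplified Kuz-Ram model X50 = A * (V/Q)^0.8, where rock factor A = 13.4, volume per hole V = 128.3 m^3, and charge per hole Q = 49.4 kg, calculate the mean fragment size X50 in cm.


Compute V/Q:
V/Q = 128.3 / 49.4 = 2.597165992
Raise to the power 0.8:
(V/Q)^0.8 = 2.597165992^0.8 = 2.145852003
Multiply by A:
X50 = 13.4 * 2.145852003
= 28.7544 cm

28.7544 cm


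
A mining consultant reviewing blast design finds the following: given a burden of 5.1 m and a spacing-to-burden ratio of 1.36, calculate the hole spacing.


Spacing = burden * ratio
= 5.1 * 1.36
= 6.936 m

6.936 m


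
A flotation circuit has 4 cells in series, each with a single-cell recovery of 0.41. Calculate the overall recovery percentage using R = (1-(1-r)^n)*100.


Complement of single-cell recovery:
1 - r = 1 - 0.41 = 0.59
Raise to power n:
(1 - r)^4 = 0.59^4 = 0.12117361
Overall recovery:
R = (1 - 0.12117361) * 100
= 87.8826%

87.8826%


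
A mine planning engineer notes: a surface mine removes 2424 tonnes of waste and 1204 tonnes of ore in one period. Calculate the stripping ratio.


2.0133

Stripping ratio = waste tonnage / ore tonnage
= 2424 / 1204
= 2.0133


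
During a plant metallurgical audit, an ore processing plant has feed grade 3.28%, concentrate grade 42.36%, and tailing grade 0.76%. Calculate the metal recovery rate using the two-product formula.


78.2329%

Using the two-product formula:
R = 100 * c * (f - t) / (f * (c - t))
Numerator = 100 * 42.36 * (3.28 - 0.76)
= 100 * 42.36 * 2.52
= 10674.72
Denominator = 3.28 * (42.36 - 0.76)
= 3.28 * 41.6
= 136.448
R = 10674.72 / 136.448
= 78.2329%


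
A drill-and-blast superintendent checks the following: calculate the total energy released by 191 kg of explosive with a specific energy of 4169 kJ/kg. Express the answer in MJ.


Energy = mass * specific_energy / 1000
= 191 * 4169 / 1000
= 796279 / 1000
= 796.279 MJ

796.279 MJ


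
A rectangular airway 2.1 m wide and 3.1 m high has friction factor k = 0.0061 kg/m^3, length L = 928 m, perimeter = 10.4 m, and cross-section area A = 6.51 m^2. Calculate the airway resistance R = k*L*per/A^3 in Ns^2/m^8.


Compute the numerator:
k * L * per = 0.0061 * 928 * 10.4
= 58.87232
Compute the denominator:
A^3 = 6.51^3 = 275.894451
Resistance:
R = 58.87232 / 275.894451
= 0.2134 Ns^2/m^8

0.2134 Ns^2/m^8


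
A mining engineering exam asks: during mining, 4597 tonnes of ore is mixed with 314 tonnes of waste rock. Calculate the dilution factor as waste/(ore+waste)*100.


Total material = ore + waste
= 4597 + 314 = 4911 tonnes
Dilution = waste / total * 100
= 314 / 4911 * 100
= 0.06393809815 * 100
= 6.3938%

6.3938%


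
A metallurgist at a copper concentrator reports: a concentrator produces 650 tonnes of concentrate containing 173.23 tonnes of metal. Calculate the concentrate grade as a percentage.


26.6508%

Grade = (metal in concentrate / concentrate mass) * 100
= (173.23 / 650) * 100
= 0.2665076923 * 100
= 26.6508%


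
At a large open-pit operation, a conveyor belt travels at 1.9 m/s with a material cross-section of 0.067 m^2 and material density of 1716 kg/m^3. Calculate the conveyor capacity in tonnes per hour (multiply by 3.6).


Volumetric flow = speed * area
= 1.9 * 0.067 = 0.1273 m^3/s
Mass flow = volumetric * density
= 0.1273 * 1716 = 218.4468 kg/s
Convert to t/h: multiply by 3.6
Capacity = 218.4468 * 3.6
= 786.4085 t/h

786.4085 t/h


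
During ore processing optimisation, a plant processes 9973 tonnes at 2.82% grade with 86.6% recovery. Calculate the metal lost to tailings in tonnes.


37.686 tonnes

Total metal in feed:
= 9973 * 2.82 / 100 = 281.2386 tonnes
Metal recovered:
= 281.2386 * 86.6 / 100 = 243.5526276 tonnes
Metal lost to tailings:
= 281.2386 - 243.5526276
= 37.686 tonnes


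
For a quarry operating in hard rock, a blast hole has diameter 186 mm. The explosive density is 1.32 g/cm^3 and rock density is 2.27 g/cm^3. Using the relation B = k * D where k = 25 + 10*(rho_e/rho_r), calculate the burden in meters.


First, compute k:
rho_e / rho_r = 1.32 / 2.27 = 0.5814977974
k = 25 + 10 * 0.5814977974 = 30.81497797
Then, compute burden:
B = k * D / 1000 = 30.81497797 * 186 / 1000
= 5731.585903 / 1000
= 5.7316 m

5.7316 m


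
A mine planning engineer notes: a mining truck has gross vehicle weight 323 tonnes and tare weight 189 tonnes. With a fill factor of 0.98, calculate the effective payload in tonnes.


Maximum payload = gross - tare
= 323 - 189 = 134 tonnes
Effective payload = max payload * fill factor
= 134 * 0.98
= 131.32 tonnes

131.32 tonnes


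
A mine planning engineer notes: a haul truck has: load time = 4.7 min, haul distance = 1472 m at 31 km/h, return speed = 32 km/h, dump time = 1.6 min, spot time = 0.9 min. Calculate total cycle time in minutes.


12.809 min

Convert haul speed to m/min: 31 * 1000/60 = 516.6666667 m/min
Haul time = 1472 / 516.6666667 = 2.849032258 min
Convert return speed to m/min: 32 * 1000/60 = 533.3333333 m/min
Return time = 1472 / 533.3333333 = 2.76 min
Total cycle time:
= 4.7 + 2.849032258 + 1.6 + 2.76 + 0.9
= 12.809 min


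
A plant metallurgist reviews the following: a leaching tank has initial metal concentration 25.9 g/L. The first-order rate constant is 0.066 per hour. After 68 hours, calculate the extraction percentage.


98.8757%

Compute the exponent:
-k * t = -0.066 * 68 = -4.488
Remaining concentration:
C = 25.9 * exp(-4.488)
= 25.9 * 0.01124310755
= 0.2911964856 g/L
Extracted = 25.9 - 0.2911964856 = 25.60880351 g/L
Extraction % = 25.60880351 / 25.9 * 100
= 98.8757%


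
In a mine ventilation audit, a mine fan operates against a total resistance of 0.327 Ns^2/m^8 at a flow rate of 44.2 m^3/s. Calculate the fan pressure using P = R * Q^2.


638.8403 Pa

Compute Q^2:
Q^2 = 44.2^2 = 1953.64
Compute pressure:
P = R * Q^2 = 0.327 * 1953.64
= 638.8403 Pa


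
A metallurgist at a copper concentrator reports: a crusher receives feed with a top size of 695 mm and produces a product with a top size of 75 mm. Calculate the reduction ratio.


9.2667

Reduction ratio = feed size / product size
= 695 / 75
= 9.2667


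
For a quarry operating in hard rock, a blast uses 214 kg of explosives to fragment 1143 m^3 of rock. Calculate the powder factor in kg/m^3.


0.1872 kg/m^3

Powder factor = explosive mass / rock volume
= 214 / 1143
= 0.1872 kg/m^3


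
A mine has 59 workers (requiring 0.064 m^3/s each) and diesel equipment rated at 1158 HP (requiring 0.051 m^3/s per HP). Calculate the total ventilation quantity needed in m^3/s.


Airflow for workers:
Q_people = 59 * 0.064 = 3.776 m^3/s
Airflow for diesel equipment:
Q_diesel = 1158 * 0.051 = 59.058 m^3/s
Total ventilation:
Q_total = 3.776 + 59.058
= 62.834 m^3/s

62.834 m^3/s


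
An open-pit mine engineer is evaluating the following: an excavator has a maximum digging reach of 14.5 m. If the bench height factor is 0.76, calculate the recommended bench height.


Bench height = reach * factor
= 14.5 * 0.76
= 11.02 m

11.02 m


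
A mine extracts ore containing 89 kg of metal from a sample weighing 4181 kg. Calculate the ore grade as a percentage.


Ore grade = (metal mass / ore mass) * 100
= (89 / 4181) * 100
= 0.0212867735 * 100
= 2.1287%

2.1287%


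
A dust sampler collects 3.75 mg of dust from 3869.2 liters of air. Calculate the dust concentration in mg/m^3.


0.9692 mg/m^3

Convert liters to m^3: 1 m^3 = 1000 L
Concentration = mass / volume * 1000
= 3.75 / 3869.2 * 1000
= 0.000969192598 * 1000
= 0.9692 mg/m^3


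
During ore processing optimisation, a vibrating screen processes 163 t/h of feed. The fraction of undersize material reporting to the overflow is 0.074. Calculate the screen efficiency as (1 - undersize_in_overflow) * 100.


Screen efficiency = (1 - fraction of undersize in overflow) * 100
= (1 - 0.074) * 100
= 0.926 * 100
= 92.6%

92.6%


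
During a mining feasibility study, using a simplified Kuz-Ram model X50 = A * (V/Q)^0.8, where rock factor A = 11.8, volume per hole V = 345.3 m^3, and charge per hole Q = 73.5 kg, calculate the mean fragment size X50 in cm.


Compute V/Q:
V/Q = 345.3 / 73.5 = 4.697959184
Raise to the power 0.8:
(V/Q)^0.8 = 4.697959184^0.8 = 3.447683508
Multiply by A:
X50 = 11.8 * 3.447683508
= 40.6827 cm

40.6827 cm


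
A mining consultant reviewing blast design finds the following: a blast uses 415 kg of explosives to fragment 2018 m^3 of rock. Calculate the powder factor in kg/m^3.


Powder factor = explosive mass / rock volume
= 415 / 2018
= 0.2056 kg/m^3

0.2056 kg/m^3


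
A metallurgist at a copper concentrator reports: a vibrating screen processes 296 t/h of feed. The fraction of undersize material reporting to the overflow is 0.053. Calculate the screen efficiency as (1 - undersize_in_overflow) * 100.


Screen efficiency = (1 - fraction of undersize in overflow) * 100
= (1 - 0.053) * 100
= 0.947 * 100
= 94.7%

94.7%


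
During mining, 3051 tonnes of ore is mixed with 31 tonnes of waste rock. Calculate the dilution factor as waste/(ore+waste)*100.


Total material = ore + waste
= 3051 + 31 = 3082 tonnes
Dilution = waste / total * 100
= 31 / 3082 * 100
= 0.01005840363 * 100
= 1.0058%

1.0058%


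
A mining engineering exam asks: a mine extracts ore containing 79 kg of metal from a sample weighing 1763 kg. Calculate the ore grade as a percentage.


4.481%

Ore grade = (metal mass / ore mass) * 100
= (79 / 1763) * 100
= 0.04480998298 * 100
= 4.481%


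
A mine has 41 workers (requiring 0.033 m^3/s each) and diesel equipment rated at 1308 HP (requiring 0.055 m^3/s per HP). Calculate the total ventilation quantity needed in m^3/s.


Airflow for workers:
Q_people = 41 * 0.033 = 1.353 m^3/s
Airflow for diesel equipment:
Q_diesel = 1308 * 0.055 = 71.94 m^3/s
Total ventilation:
Q_total = 1.353 + 71.94
= 73.293 m^3/s

73.293 m^3/s


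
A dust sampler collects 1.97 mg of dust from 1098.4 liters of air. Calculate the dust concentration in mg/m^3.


1.7935 mg/m^3

Convert liters to m^3: 1 m^3 = 1000 L
Concentration = mass / volume * 1000
= 1.97 / 1098.4 * 1000
= 0.001793517844 * 1000
= 1.7935 mg/m^3


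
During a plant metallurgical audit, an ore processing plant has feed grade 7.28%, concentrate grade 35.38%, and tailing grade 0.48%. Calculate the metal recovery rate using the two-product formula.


Using the two-product formula:
R = 100 * c * (f - t) / (f * (c - t))
Numerator = 100 * 35.38 * (7.28 - 0.48)
= 100 * 35.38 * 6.8
= 24058.4
Denominator = 7.28 * (35.38 - 0.48)
= 7.28 * 34.9
= 254.072
R = 24058.4 / 254.072
= 94.6913%

94.6913%


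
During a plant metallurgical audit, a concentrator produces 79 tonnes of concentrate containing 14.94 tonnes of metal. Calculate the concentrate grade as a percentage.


18.9114%

Grade = (metal in concentrate / concentrate mass) * 100
= (14.94 / 79) * 100
= 0.1891139241 * 100
= 18.9114%


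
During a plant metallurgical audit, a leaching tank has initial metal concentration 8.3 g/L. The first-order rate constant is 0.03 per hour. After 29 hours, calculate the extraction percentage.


Compute the exponent:
-k * t = -0.03 * 29 = -0.87
Remaining concentration:
C = 8.3 * exp(-0.87)
= 8.3 * 0.4189515492
= 3.477297859 g/L
Extracted = 8.3 - 3.477297859 = 4.822702141 g/L
Extraction % = 4.822702141 / 8.3 * 100
= 58.1048%

58.1048%


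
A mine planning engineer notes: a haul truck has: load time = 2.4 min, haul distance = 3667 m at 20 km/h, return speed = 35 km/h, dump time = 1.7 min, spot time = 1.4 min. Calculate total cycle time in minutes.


Convert haul speed to m/min: 20 * 1000/60 = 333.3333333 m/min
Haul time = 3667 / 333.3333333 = 11.001 min
Convert return speed to m/min: 35 * 1000/60 = 583.3333333 m/min
Return time = 3667 / 583.3333333 = 6.286285714 min
Total cycle time:
= 2.4 + 11.001 + 1.7 + 6.286285714 + 1.4
= 22.7873 min

22.7873 min


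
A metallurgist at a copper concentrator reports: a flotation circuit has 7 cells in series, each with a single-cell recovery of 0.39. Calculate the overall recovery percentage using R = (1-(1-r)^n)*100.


96.8573%

Complement of single-cell recovery:
1 - r = 1 - 0.39 = 0.61
Raise to power n:
(1 - r)^7 = 0.61^7 = 0.03142742836
Overall recovery:
R = (1 - 0.03142742836) * 100
= 96.8573%


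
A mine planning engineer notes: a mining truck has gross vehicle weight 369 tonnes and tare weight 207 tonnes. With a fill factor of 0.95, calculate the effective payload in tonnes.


Maximum payload = gross - tare
= 369 - 207 = 162 tonnes
Effective payload = max payload * fill factor
= 162 * 0.95
= 153.9 tonnes

153.9 tonnes


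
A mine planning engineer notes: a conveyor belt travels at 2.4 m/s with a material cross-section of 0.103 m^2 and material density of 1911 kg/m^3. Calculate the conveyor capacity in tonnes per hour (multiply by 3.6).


Volumetric flow = speed * area
= 2.4 * 0.103 = 0.2472 m^3/s
Mass flow = volumetric * density
= 0.2472 * 1911 = 472.3992 kg/s
Convert to t/h: multiply by 3.6
Capacity = 472.3992 * 3.6
= 1700.6371 t/h

1700.6371 t/h


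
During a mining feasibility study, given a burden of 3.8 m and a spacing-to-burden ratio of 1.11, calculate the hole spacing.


Spacing = burden * ratio
= 3.8 * 1.11
= 4.218 m

4.218 m


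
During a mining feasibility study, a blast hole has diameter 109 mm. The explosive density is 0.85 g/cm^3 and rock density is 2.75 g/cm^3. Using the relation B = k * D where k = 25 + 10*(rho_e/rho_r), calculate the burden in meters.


3.0619 m

First, compute k:
rho_e / rho_r = 0.85 / 2.75 = 0.3090909091
k = 25 + 10 * 0.3090909091 = 28.09090909
Then, compute burden:
B = k * D / 1000 = 28.09090909 * 109 / 1000
= 3061.909091 / 1000
= 3.0619 m


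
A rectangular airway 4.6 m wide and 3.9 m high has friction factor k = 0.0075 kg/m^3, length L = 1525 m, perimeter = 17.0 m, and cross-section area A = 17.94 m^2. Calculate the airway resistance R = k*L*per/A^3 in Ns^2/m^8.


0.0337 Ns^2/m^8

Compute the numerator:
k * L * per = 0.0075 * 1525 * 17.0
= 194.4375
Compute the denominator:
A^3 = 17.94^3 = 5773.874184
Resistance:
R = 194.4375 / 5773.874184
= 0.0337 Ns^2/m^8


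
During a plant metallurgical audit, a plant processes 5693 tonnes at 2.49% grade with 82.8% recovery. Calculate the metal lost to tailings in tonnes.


24.382 tonnes

Total metal in feed:
= 5693 * 2.49 / 100 = 141.7557 tonnes
Metal recovered:
= 141.7557 * 82.8 / 100 = 117.3737196 tonnes
Metal lost to tailings:
= 141.7557 - 117.3737196
= 24.382 tonnes


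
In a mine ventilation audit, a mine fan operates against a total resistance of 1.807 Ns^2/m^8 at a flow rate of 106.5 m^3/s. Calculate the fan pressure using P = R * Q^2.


20495.4458 Pa

Compute Q^2:
Q^2 = 106.5^2 = 11342.25
Compute pressure:
P = R * Q^2 = 1.807 * 11342.25
= 20495.4458 Pa


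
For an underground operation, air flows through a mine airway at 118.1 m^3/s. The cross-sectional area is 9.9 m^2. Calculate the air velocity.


11.9293 m/s

Velocity = flow rate / cross-sectional area
= 118.1 / 9.9
= 11.9293 m/s


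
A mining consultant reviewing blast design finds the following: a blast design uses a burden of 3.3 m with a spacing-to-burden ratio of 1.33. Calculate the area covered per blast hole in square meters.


First, find the spacing:
Spacing = burden * ratio = 3.3 * 1.33
= 4.389 m
Then, calculate the area:
Area = burden * spacing = 3.3 * 4.389
= 14.4837 m^2

14.4837 m^2


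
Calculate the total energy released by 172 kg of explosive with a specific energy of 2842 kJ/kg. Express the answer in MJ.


Energy = mass * specific_energy / 1000
= 172 * 2842 / 1000
= 488824 / 1000
= 488.824 MJ

488.824 MJ


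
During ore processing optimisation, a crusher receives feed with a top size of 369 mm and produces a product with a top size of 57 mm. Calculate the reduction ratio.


6.4737

Reduction ratio = feed size / product size
= 369 / 57
= 6.4737


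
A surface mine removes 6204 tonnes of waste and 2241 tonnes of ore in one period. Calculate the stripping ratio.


2.7684

Stripping ratio = waste tonnage / ore tonnage
= 6204 / 2241
= 2.7684


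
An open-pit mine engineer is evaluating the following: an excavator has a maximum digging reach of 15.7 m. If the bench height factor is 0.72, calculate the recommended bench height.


11.304 m

Bench height = reach * factor
= 15.7 * 0.72
= 11.304 m


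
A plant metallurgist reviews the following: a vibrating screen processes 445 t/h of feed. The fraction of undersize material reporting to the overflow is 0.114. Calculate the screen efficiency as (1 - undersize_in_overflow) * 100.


Screen efficiency = (1 - fraction of undersize in overflow) * 100
= (1 - 0.114) * 100
= 0.886 * 100
= 88.6%

88.6%


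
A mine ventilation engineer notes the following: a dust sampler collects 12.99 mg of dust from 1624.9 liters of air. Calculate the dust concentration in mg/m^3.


Convert liters to m^3: 1 m^3 = 1000 L
Concentration = mass / volume * 1000
= 12.99 / 1624.9 * 1000
= 0.007994338113 * 1000
= 7.9943 mg/m^3

7.9943 mg/m^3


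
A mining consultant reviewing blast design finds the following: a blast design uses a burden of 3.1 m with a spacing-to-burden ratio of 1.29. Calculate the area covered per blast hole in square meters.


12.3969 m^2

First, find the spacing:
Spacing = burden * ratio = 3.1 * 1.29
= 3.999 m
Then, calculate the area:
Area = burden * spacing = 3.1 * 3.999
= 12.3969 m^2


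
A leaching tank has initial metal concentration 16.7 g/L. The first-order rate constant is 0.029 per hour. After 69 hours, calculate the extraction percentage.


86.48%

Compute the exponent:
-k * t = -0.029 * 69 = -2.001
Remaining concentration:
C = 16.7 * exp(-2.001)
= 16.7 * 0.1352000156
= 2.25784026 g/L
Extracted = 16.7 - 2.25784026 = 14.44215974 g/L
Extraction % = 14.44215974 / 16.7 * 100
= 86.48%


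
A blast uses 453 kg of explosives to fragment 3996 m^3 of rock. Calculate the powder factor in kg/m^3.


Powder factor = explosive mass / rock volume
= 453 / 3996
= 0.1134 kg/m^3

0.1134 kg/m^3


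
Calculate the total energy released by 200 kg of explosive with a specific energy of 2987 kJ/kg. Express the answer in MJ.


Energy = mass * specific_energy / 1000
= 200 * 2987 / 1000
= 597400 / 1000
= 597.4 MJ

597.4 MJ


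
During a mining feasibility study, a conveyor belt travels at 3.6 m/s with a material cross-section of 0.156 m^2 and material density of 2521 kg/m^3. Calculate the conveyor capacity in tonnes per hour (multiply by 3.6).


5096.857 t/h

Volumetric flow = speed * area
= 3.6 * 0.156 = 0.5616 m^3/s
Mass flow = volumetric * density
= 0.5616 * 2521 = 1415.7936 kg/s
Convert to t/h: multiply by 3.6
Capacity = 1415.7936 * 3.6
= 5096.857 t/h


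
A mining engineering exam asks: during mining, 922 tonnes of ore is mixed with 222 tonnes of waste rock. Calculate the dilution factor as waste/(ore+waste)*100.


19.4056%

Total material = ore + waste
= 922 + 222 = 1144 tonnes
Dilution = waste / total * 100
= 222 / 1144 * 100
= 0.1940559441 * 100
= 19.4056%


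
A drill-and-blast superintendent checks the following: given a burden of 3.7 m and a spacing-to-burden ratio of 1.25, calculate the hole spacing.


Spacing = burden * ratio
= 3.7 * 1.25
= 4.625 m

4.625 m


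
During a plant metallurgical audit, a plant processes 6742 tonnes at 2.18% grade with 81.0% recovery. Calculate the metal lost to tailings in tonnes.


Total metal in feed:
= 6742 * 2.18 / 100 = 146.9756 tonnes
Metal recovered:
= 146.9756 * 81.0 / 100 = 119.050236 tonnes
Metal lost to tailings:
= 146.9756 - 119.050236
= 27.9254 tonnes

27.9254 tonnes


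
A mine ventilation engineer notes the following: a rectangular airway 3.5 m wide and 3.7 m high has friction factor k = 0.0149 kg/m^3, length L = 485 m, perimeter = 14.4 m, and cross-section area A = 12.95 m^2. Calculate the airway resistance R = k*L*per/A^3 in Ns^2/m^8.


0.0479 Ns^2/m^8

Compute the numerator:
k * L * per = 0.0149 * 485 * 14.4
= 104.0616
Compute the denominator:
A^3 = 12.95^3 = 2171.747375
Resistance:
R = 104.0616 / 2171.747375
= 0.0479 Ns^2/m^8


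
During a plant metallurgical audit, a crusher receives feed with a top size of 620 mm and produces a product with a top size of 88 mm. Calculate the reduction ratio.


Reduction ratio = feed size / product size
= 620 / 88
= 7.0455

7.0455


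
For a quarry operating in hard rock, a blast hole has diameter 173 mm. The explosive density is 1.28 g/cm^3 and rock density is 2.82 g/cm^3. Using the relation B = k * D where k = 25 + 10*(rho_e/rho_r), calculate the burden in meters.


5.1102 m

First, compute k:
rho_e / rho_r = 1.28 / 2.82 = 0.4539007092
k = 25 + 10 * 0.4539007092 = 29.53900709
Then, compute burden:
B = k * D / 1000 = 29.53900709 * 173 / 1000
= 5110.248227 / 1000
= 5.1102 m


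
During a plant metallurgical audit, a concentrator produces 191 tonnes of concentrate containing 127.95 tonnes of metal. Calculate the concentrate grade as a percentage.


66.9895%

Grade = (metal in concentrate / concentrate mass) * 100
= (127.95 / 191) * 100
= 0.669895288 * 100
= 66.9895%


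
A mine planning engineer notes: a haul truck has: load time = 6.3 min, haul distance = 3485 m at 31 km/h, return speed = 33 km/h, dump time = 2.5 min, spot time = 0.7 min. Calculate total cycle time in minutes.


22.5815 min

Convert haul speed to m/min: 31 * 1000/60 = 516.6666667 m/min
Haul time = 3485 / 516.6666667 = 6.74516129 min
Convert return speed to m/min: 33 * 1000/60 = 550 m/min
Return time = 3485 / 550 = 6.336363636 min
Total cycle time:
= 6.3 + 6.74516129 + 2.5 + 6.336363636 + 0.7
= 22.5815 min


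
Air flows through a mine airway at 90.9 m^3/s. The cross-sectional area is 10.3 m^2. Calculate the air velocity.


8.8252 m/s

Velocity = flow rate / cross-sectional area
= 90.9 / 10.3
= 8.8252 m/s
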